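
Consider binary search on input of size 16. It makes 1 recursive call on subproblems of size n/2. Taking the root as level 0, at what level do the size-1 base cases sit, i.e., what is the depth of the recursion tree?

For divide and conquer with division factor 2:

Problem sizes at each level:
Level 0: 16
Level 1: 8
Level 2: 4
Level 3: 2
Level 4: 1

The root is level 0 and the size-1 base case is level 4 (the tree spans levels 0 through 4, i.e. 5 levels counting the root), so the depth is the number of divisions: log_2(16) = 4

The recursion tree depth is log_2(16) = 4. At each level, the problem size is divided by 2, so it takes 4 divisions to reduce to a base case of size 1. The algorithm makes 1 recursive call at each level.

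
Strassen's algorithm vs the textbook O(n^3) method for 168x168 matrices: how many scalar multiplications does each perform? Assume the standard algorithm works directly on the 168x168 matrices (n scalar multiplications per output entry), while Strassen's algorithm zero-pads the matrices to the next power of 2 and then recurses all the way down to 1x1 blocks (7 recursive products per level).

Matrix multiplication for 168x168 matrices:

Strassen's algorithm requires power-of-2 dimensions. Pad 168x168 to 256x256 (next power of 2).

Standard algorithm: 168^3 = 4741632 multiplications
Strassen's algorithm: 7^(log2(256)) = 7^8 = 5764801 multiplications
Difference: 4741632 - 5764801 = -1023169 (Strassen uses MORE here due to padding overhead — for small or just-over-power-of-2 n, padding can outweigh the per-level savings)

Standard: 4741632 multiplications (168^3). Strassen: 5764801 multiplications (7^8, after padding to 256x256). Strassen reduces 8 recursive multiplications to 7 at each level.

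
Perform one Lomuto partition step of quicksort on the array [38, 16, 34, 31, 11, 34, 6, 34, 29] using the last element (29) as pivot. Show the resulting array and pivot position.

Lomuto partition with pivot = 29:

Initial array: [38, 16, 34, 31, 11, 34, 6, 34, 29]

arr[0]=38 > 29: no swap
arr[1]=16 <= 29: swap with position 0, array becomes [16, 38, 34, 31, 11, 34, 6, 34, 29]
arr[2]=34 > 29: no swap
arr[3]=31 > 29: no swap
arr[4]=11 <= 29: swap with position 1, array becomes [16, 11, 34, 31, 38, 34, 6, 34, 29]
arr[5]=34 > 29: no swap
arr[6]=6 <= 29: swap with position 2, array becomes [16, 11, 6, 31, 38, 34, 34, 34, 29]
arr[7]=34 > 29: no swap

Place pivot at position 3: [16, 11, 6, 29, 38, 34, 34, 34, 31]
Pivot position: 3

After partitioning with pivot 29, the array becomes [16, 11, 6, 29, 38, 34, 34, 34, 31]. The pivot is placed at index 3. All elements to the left of the pivot are <= 29, and all elements to the right are > 29.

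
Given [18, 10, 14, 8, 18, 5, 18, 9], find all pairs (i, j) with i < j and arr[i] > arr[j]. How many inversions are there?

Finding inversions in [18, 10, 14, 8, 18, 5, 18, 9]:

(0, 1): arr[0]=18 > arr[1]=10
(0, 2): arr[0]=18 > arr[2]=14
(0, 3): arr[0]=18 > arr[3]=8
(0, 5): arr[0]=18 > arr[5]=5
(0, 7): arr[0]=18 > arr[7]=9
(1, 3): arr[1]=10 > arr[3]=8
(1, 5): arr[1]=10 > arr[5]=5
(1, 7): arr[1]=10 > arr[7]=9
(2, 3): arr[2]=14 > arr[3]=8
(2, 5): arr[2]=14 > arr[5]=5
(2, 7): arr[2]=14 > arr[7]=9
(3, 5): arr[3]=8 > arr[5]=5
(4, 5): arr[4]=18 > arr[5]=5
(4, 7): arr[4]=18 > arr[7]=9
(6, 7): arr[6]=18 > arr[7]=9

Total inversions: 15

The array has 15 inversion(s): (0,1), (0,2), (0,3), (0,5), (0,7), (1,3), (1,5), (1,7), (2,3), (2,5), (2,7), (3,5), (4,5), (4,7), (6,7). Each pair (i,j) satisfies i < j and arr[i] > arr[j].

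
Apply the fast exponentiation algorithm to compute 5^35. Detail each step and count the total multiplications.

Computing 5^35 by squaring (build up from 5^1; each line after the first costs one multiplication):

5^1 = 5
5^2 = (5^1)^2 = 5^2 = 25
5^4 = (5^2)^2 = 25^2 = 625
5^8 = (5^4)^2 = 625^2 = 390625
5^16 = (5^8)^2 = 390625^2 = 152587890625
5^17 = 5 * 5^16 = 5 * 152587890625 = 762939453125
5^34 = (5^17)^2 = 762939453125^2 = 582076609134674072265625
5^35 = 5 * 5^34 = 5 * 582076609134674072265625 = 2910383045673370361328125

Result: 2910383045673370361328125
Multiplications needed: 7 (7 lines after 5^1)

5^35 = 2910383045673370361328125. Using exponentiation by squaring, this requires 7 multiplications. The key idea: if the exponent is even, square the half-power; if odd, multiply by the base once.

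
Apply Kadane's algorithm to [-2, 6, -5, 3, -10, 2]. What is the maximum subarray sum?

Using Kadane's algorithm on [-2, 6, -5, 3, -10, 2]:

Scanning through the array:
Position 1 (value 6): max_ending_here = 6, max_so_far = 6
Position 2 (value -5): max_ending_here = 1, max_so_far = 6
Position 3 (value 3): max_ending_here = 4, max_so_far = 6
Position 4 (value -10): max_ending_here = -6, max_so_far = 6
Position 5 (value 2): max_ending_here = 2, max_so_far = 6

Maximum subarray: [6]
Maximum sum: 6

The maximum subarray is [6] with sum 6. This subarray runs from index 1 to index 1.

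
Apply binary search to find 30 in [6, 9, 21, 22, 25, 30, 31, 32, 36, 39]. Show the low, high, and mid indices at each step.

Binary search for 30 in [6, 9, 21, 22, 25, 30, 31, 32, 36, 39]:

lo=0, hi=9, mid=4, arr[mid]=25 -> 25 < 30, search right half
lo=5, hi=9, mid=7, arr[mid]=32 -> 32 > 30, search left half
lo=5, hi=6, mid=5, arr[mid]=30 -> Found target at index 5!

Binary search finds 30 at index 5 after 3 comparisons. The search repeatedly halves the search space by comparing with the middle element.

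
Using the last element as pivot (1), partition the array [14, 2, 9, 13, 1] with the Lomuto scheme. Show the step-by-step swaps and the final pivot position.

Lomuto partition with pivot = 1:

Initial array: [14, 2, 9, 13, 1]

arr[0]=14 > 1: no swap
arr[1]=2 > 1: no swap
arr[2]=9 > 1: no swap
arr[3]=13 > 1: no swap

Place pivot at position 0: [1, 2, 9, 13, 14]
Pivot position: 0

After partitioning with pivot 1, the array becomes [1, 2, 9, 13, 14]. The pivot is placed at index 0. All elements to the left of the pivot are <= 1, and all elements to the right are > 1.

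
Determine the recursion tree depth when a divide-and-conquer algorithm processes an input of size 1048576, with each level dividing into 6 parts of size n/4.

For divide and conquer with division factor 4:

Problem sizes at each level:
Level 0: 1048576
Level 1: 262144
Level 2: 65536
Level 3: 16384
Level 4: 4096
Level 5: 1024
Level 6: 256
Level 7: 64
Level 8: 16
Level 9: 4
Level 10: 1

The root is level 0 and the size-1 base case is level 10 (the tree spans levels 0 through 10, i.e. 11 levels counting the root), so the depth is the number of divisions: log_4(1048576) = 10

The recursion tree depth is log_4(1048576) = 10. At each level, the problem size is divided by 4, so it takes 10 divisions to reduce to a base case of size 1. The algorithm makes 6 recursive calls at each level.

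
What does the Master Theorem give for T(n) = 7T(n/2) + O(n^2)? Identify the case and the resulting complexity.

Master Theorem for T(n) = 7T(n/2) + O(n^2):

a = 7, b = 2, c = 2
log_b(a) = log_2(7) = 2.8074

Case 1: c = 2 < log_2(7) = 2.8074
T(n) = O(n^(log_2 7))

For T(n) = 7T(n/2) + O(n^2): log_2(7) = 2.8074. This is Case 1 of the Master Theorem (c < log_b(a), work dominated by leaves), giving O(n^(log_2 7)).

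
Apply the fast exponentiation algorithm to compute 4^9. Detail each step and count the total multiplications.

Computing 4^9 by squaring (build up from 4^1; each line after the first costs one multiplication):

4^1 = 4
4^2 = (4^1)^2 = 4^2 = 16
4^4 = (4^2)^2 = 16^2 = 256
4^8 = (4^4)^2 = 256^2 = 65536
4^9 = 4 * 4^8 = 4 * 65536 = 262144

Result: 262144
Multiplications needed: 4 (4 lines after 4^1)

4^9 = 262144. Using exponentiation by squaring, this requires 4 multiplications. The key idea: if the exponent is even, square the half-power; if odd, multiply by the base once.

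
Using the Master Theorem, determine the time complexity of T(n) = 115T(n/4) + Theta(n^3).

Master Theorem for T(n) = 115T(n/4) + O(n^3):

a = 115, b = 4, c = 3
log_b(a) = log_4(115) = 3.4227

Case 1: c = 3 < log_4(115) = 3.4227
T(n) = O(n^(log_4 115))

For T(n) = 115T(n/4) + O(n^3): log_4(115) = 3.4227. This is Case 1 of the Master Theorem (c < log_b(a), work dominated by leaves), giving O(n^(log_4 115)).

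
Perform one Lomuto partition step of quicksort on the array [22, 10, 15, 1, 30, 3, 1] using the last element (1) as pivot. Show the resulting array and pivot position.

Lomuto partition with pivot = 1:

Initial array: [22, 10, 15, 1, 30, 3, 1]

arr[0]=22 > 1: no swap
arr[1]=10 > 1: no swap
arr[2]=15 > 1: no swap
arr[3]=1 <= 1: swap with position 0, array becomes [1, 10, 15, 22, 30, 3, 1]
arr[4]=30 > 1: no swap
arr[5]=3 > 1: no swap

Place pivot at position 1: [1, 1, 15, 22, 30, 3, 10]
Pivot position: 1

After partitioning with pivot 1, the array becomes [1, 1, 15, 22, 30, 3, 10]. The pivot is placed at index 1. All elements to the left of the pivot are <= 1, and all elements to the right are > 1.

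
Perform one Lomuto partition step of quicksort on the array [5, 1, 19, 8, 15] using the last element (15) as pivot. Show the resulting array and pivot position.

Lomuto partition with pivot = 15:

Initial array: [5, 1, 19, 8, 15]

arr[0]=5 <= 15: swap with position 0, array becomes [5, 1, 19, 8, 15]
arr[1]=1 <= 15: swap with position 1, array becomes [5, 1, 19, 8, 15]
arr[2]=19 > 15: no swap
arr[3]=8 <= 15: swap with position 2, array becomes [5, 1, 8, 19, 15]

Place pivot at position 3: [5, 1, 8, 15, 19]
Pivot position: 3

After partitioning with pivot 15, the array becomes [5, 1, 8, 15, 19]. The pivot is placed at index 3. All elements to the left of the pivot are <= 15, and all elements to the right are > 15.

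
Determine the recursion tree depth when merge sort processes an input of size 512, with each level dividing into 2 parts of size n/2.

For divide and conquer with division factor 2:

Problem sizes at each level:
Level 0: 512
Level 1: 256
Level 2: 128
Level 3: 64
Level 4: 32
Level 5: 16
Level 6: 8
Level 7: 4
Level 8: 2
Level 9: 1

The root is level 0 and the size-1 base case is level 9 (the tree spans levels 0 through 9, i.e. 10 levels counting the root), so the depth is the number of divisions: log_2(512) = 9

The recursion tree depth is log_2(512) = 9. At each level, the problem size is divided by 2, so it takes 9 divisions to reduce to a base case of size 1. The algorithm makes 2 recursive calls at each level.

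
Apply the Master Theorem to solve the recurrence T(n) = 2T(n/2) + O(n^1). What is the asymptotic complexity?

Master Theorem for T(n) = 2T(n/2) + O(n^1):

a = 2, b = 2, c = 1
log_b(a) = log_2(2) = 1.0000

Case 2: c = 1 = log_2(2) = 1.0000
T(n) = O(n^1 log n) = O(n log n)

For T(n) = 2T(n/2) + O(n^1): log_2(2) = 1.0000. This is Case 2 of the Master Theorem (c = log_b(a), equal work at all levels), giving O(n log n).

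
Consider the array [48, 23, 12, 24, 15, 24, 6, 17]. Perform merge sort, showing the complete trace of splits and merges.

Merge sort trace:

Split: [48, 23, 12, 24, 15, 24, 6, 17] -> [48, 23, 12, 24] and [15, 24, 6, 17]
  Split: [48, 23, 12, 24] -> [48, 23] and [12, 24]
    Split: [48, 23] -> [48] and [23]
    Merge: [48] + [23] -> [23, 48]
    Split: [12, 24] -> [12] and [24]
    Merge: [12] + [24] -> [12, 24]
  Merge: [23, 48] + [12, 24] -> [12, 23, 24, 48]
  Split: [15, 24, 6, 17] -> [15, 24] and [6, 17]
    Split: [15, 24] -> [15] and [24]
    Merge: [15] + [24] -> [15, 24]
    Split: [6, 17] -> [6] and [17]
    Merge: [6] + [17] -> [6, 17]
  Merge: [15, 24] + [6, 17] -> [6, 15, 17, 24]
Merge: [12, 23, 24, 48] + [6, 15, 17, 24] -> [6, 12, 15, 17, 23, 24, 24, 48]

Final sorted array: [6, 12, 15, 17, 23, 24, 24, 48]

The merge sort proceeds by recursively splitting the array and merging sorted halves.
After all merges, the sorted array is [6, 12, 15, 17, 23, 24, 24, 48].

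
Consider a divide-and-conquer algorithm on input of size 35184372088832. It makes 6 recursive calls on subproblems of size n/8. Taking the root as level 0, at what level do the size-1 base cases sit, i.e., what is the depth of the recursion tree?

For divide and conquer with division factor 8:

Problem sizes at each level:
Level 0: 35184372088832
Level 1: 4398046511104
Level 2: 549755813888
Level 3: 68719476736
Level 4: 8589934592
Level 5: 1073741824
Level 6: 134217728
Level 7: 16777216
Level 8: 2097152
Level 9: 262144
Level 10: 32768
Level 11: 4096
Level 12: 512
Level 13: 64
Level 14: 8
Level 15: 1

The root is level 0 and the size-1 base case is level 15 (the tree spans levels 0 through 15, i.e. 16 levels counting the root), so the depth is the number of divisions: log_8(35184372088832) = 15

The recursion tree depth is log_8(35184372088832) = 15. At each level, the problem size is divided by 8, so it takes 15 divisions to reduce to a base case of size 1. The algorithm makes 6 recursive calls at each level.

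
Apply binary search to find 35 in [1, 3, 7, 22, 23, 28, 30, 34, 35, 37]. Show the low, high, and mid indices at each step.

Binary search for 35 in [1, 3, 7, 22, 23, 28, 30, 34, 35, 37]:

lo=0, hi=9, mid=4, arr[mid]=23 -> 23 < 35, search right half
lo=5, hi=9, mid=7, arr[mid]=34 -> 34 < 35, search right half
lo=8, hi=9, mid=8, arr[mid]=35 -> Found target at index 8!

Binary search finds 35 at index 8 after 3 comparisons. The search repeatedly halves the search space by comparing with the middle element.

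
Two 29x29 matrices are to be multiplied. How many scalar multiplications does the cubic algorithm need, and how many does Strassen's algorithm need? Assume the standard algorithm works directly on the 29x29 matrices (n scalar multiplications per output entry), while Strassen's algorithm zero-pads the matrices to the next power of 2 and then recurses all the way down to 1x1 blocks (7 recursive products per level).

Matrix multiplication for 29x29 matrices:

Strassen's algorithm requires power-of-2 dimensions. Pad 29x29 to 32x32 (next power of 2).

Standard algorithm: 29^3 = 24389 multiplications
Strassen's algorithm: 7^(log2(32)) = 7^5 = 16807 multiplications
Savings: 24389 - 16807 = 7582 multiplications

Standard: 24389 multiplications (29^3). Strassen: 16807 multiplications (7^5, after padding to 32x32). Strassen reduces 8 recursive multiplications to 7 at each level.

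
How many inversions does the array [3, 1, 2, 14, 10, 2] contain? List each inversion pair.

Finding inversions in [3, 1, 2, 14, 10, 2]:

(0, 1): arr[0]=3 > arr[1]=1
(0, 2): arr[0]=3 > arr[2]=2
(0, 5): arr[0]=3 > arr[5]=2
(3, 4): arr[3]=14 > arr[4]=10
(3, 5): arr[3]=14 > arr[5]=2
(4, 5): arr[4]=10 > arr[5]=2

Total inversions: 6

The array has 6 inversion(s): (0,1), (0,2), (0,5), (3,4), (3,5), (4,5). Each pair (i,j) satisfies i < j and arr[i] > arr[j].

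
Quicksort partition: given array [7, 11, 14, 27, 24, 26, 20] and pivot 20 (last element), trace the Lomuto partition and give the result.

Lomuto partition with pivot = 20:

Initial array: [7, 11, 14, 27, 24, 26, 20]

arr[0]=7 <= 20: swap with position 0, array becomes [7, 11, 14, 27, 24, 26, 20]
arr[1]=11 <= 20: swap with position 1, array becomes [7, 11, 14, 27, 24, 26, 20]
arr[2]=14 <= 20: swap with position 2, array becomes [7, 11, 14, 27, 24, 26, 20]
arr[3]=27 > 20: no swap
arr[4]=24 > 20: no swap
arr[5]=26 > 20: no swap

Place pivot at position 3: [7, 11, 14, 20, 24, 26, 27]
Pivot position: 3

After partitioning with pivot 20, the array becomes [7, 11, 14, 20, 24, 26, 27]. The pivot is placed at index 3. All elements to the left of the pivot are <= 20, and all elements to the right are > 20.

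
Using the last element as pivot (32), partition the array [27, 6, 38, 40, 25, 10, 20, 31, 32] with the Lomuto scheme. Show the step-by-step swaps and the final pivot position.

Lomuto partition with pivot = 32:

Initial array: [27, 6, 38, 40, 25, 10, 20, 31, 32]

arr[0]=27 <= 32: swap with position 0, array becomes [27, 6, 38, 40, 25, 10, 20, 31, 32]
arr[1]=6 <= 32: swap with position 1, array becomes [27, 6, 38, 40, 25, 10, 20, 31, 32]
arr[2]=38 > 32: no swap
arr[3]=40 > 32: no swap
arr[4]=25 <= 32: swap with position 2, array becomes [27, 6, 25, 40, 38, 10, 20, 31, 32]
arr[5]=10 <= 32: swap with position 3, array becomes [27, 6, 25, 10, 38, 40, 20, 31, 32]
arr[6]=20 <= 32: swap with position 4, array becomes [27, 6, 25, 10, 20, 40, 38, 31, 32]
arr[7]=31 <= 32: swap with position 5, array becomes [27, 6, 25, 10, 20, 31, 38, 40, 32]

Place pivot at position 6: [27, 6, 25, 10, 20, 31, 32, 40, 38]
Pivot position: 6

After partitioning with pivot 32, the array becomes [27, 6, 25, 10, 20, 31, 32, 40, 38]. The pivot is placed at index 6. All elements to the left of the pivot are <= 32, and all elements to the right are > 32.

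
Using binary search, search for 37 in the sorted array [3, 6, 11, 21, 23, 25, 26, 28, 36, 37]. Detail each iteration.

Binary search for 37 in [3, 6, 11, 21, 23, 25, 26, 28, 36, 37]:

lo=0, hi=9, mid=4, arr[mid]=23 -> 23 < 37, search right half
lo=5, hi=9, mid=7, arr[mid]=28 -> 28 < 37, search right half
lo=8, hi=9, mid=8, arr[mid]=36 -> 36 < 37, search right half
lo=9, hi=9, mid=9, arr[mid]=37 -> Found target at index 9!

Binary search finds 37 at index 9 after 4 comparisons. The search repeatedly halves the search space by comparing with the middle element.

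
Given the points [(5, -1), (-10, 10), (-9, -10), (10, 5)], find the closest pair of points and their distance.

Computing all pairwise distances among 4 points:

d((5, -1), (-10, 10)) = 18.6011
d((5, -1), (-9, -10)) = 16.6433
d((5, -1), (10, 5)) = 7.8102 <-- minimum
d((-10, 10), (-9, -10)) = 20.025
d((-10, 10), (10, 5)) = 20.6155
d((-9, -10), (10, 5)) = 24.2074

Closest pair: (5, -1) and (10, 5) with distance 7.8102

The closest pair is (5, -1) and (10, 5) with Euclidean distance 7.8102. For 4 points, brute-force pairwise comparison is shown above. For large n, the divide-and-conquer algorithm (sort by x, recurse on halves, check the dividing strip) achieves O(n log n).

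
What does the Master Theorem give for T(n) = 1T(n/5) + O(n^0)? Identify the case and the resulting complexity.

Master Theorem for T(n) = 1T(n/5) + O(n^0):

a = 1, b = 5, c = 0
log_b(a) = log_5(1) = 0.0000

Case 2: c = 0 = log_5(1) = 0.0000
T(n) = O(n^0 log n) = O(log n)

For T(n) = 1T(n/5) + O(n^0): log_5(1) = 0.0000. This is Case 2 of the Master Theorem (c = log_b(a), equal work at all levels), giving O(log n).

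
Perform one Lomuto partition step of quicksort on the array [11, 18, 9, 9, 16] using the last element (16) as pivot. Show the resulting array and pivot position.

Lomuto partition with pivot = 16:

Initial array: [11, 18, 9, 9, 16]

arr[0]=11 <= 16: swap with position 0, array becomes [11, 18, 9, 9, 16]
arr[1]=18 > 16: no swap
arr[2]=9 <= 16: swap with position 1, array becomes [11, 9, 18, 9, 16]
arr[3]=9 <= 16: swap with position 2, array becomes [11, 9, 9, 18, 16]

Place pivot at position 3: [11, 9, 9, 16, 18]
Pivot position: 3

After partitioning with pivot 16, the array becomes [11, 9, 9, 16, 18]. The pivot is placed at index 3. All elements to the left of the pivot are <= 16, and all elements to the right are > 16.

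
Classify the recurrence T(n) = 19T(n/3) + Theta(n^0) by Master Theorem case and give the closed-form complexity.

Master Theorem for T(n) = 19T(n/3) + O(n^0):

a = 19, b = 3, c = 0
log_b(a) = log_3(19) = 2.6801

Case 1: c = 0 < log_3(19) = 2.6801
T(n) = O(n^(log_3 19))

For T(n) = 19T(n/3) + O(n^0): log_3(19) = 2.6801. This is Case 1 of the Master Theorem (c < log_b(a), work dominated by leaves), giving O(n^(log_3 19)).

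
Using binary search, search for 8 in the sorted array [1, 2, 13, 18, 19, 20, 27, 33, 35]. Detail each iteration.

Binary search for 8 in [1, 2, 13, 18, 19, 20, 27, 33, 35]:

lo=0, hi=8, mid=4, arr[mid]=19 -> 19 > 8, search left half
lo=0, hi=3, mid=1, arr[mid]=2 -> 2 < 8, search right half
lo=2, hi=3, mid=2, arr[mid]=13 -> 13 > 8, search left half
lo=2 > hi=1, target 8 not found

Binary search determines that 8 is not in the array after 3 comparisons. The search space was exhausted without finding the target.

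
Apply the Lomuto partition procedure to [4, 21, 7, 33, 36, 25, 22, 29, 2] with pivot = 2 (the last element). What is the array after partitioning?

Lomuto partition with pivot = 2:

Initial array: [4, 21, 7, 33, 36, 25, 22, 29, 2]

arr[0]=4 > 2: no swap
arr[1]=21 > 2: no swap
arr[2]=7 > 2: no swap
arr[3]=33 > 2: no swap
arr[4]=36 > 2: no swap
arr[5]=25 > 2: no swap
arr[6]=22 > 2: no swap
arr[7]=29 > 2: no swap

Place pivot at position 0: [2, 21, 7, 33, 36, 25, 22, 29, 4]
Pivot position: 0

After partitioning with pivot 2, the array becomes [2, 21, 7, 33, 36, 25, 22, 29, 4]. The pivot is placed at index 0. All elements to the left of the pivot are <= 2, and all elements to the right are > 2.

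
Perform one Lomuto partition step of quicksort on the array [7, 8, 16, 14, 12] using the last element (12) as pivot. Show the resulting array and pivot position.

Lomuto partition with pivot = 12:

Initial array: [7, 8, 16, 14, 12]

arr[0]=7 <= 12: swap with position 0, array becomes [7, 8, 16, 14, 12]
arr[1]=8 <= 12: swap with position 1, array becomes [7, 8, 16, 14, 12]
arr[2]=16 > 12: no swap
arr[3]=14 > 12: no swap

Place pivot at position 2: [7, 8, 12, 14, 16]
Pivot position: 2

After partitioning with pivot 12, the array becomes [7, 8, 12, 14, 16]. The pivot is placed at index 2. All elements to the left of the pivot are <= 12, and all elements to the right are > 12.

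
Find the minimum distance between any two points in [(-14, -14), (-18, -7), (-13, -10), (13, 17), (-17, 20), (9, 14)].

Computing all pairwise distances among 6 points:

d((-14, -14), (-18, -7)) = 8.0623
d((-14, -14), (-13, -10)) = 4.1231 <-- minimum
d((-14, -14), (13, 17)) = 41.1096
d((-14, -14), (-17, 20)) = 34.1321
d((-14, -14), (9, 14)) = 36.2353
d((-18, -7), (-13, -10)) = 5.831
d((-18, -7), (13, 17)) = 39.2046
d((-18, -7), (-17, 20)) = 27.0185
d((-18, -7), (9, 14)) = 34.2053
d((-13, -10), (13, 17)) = 37.4833
d((-13, -10), (-17, 20)) = 30.2655
d((-13, -10), (9, 14)) = 32.5576
d((13, 17), (-17, 20)) = 30.1496
d((13, 17), (9, 14)) = 5.0
d((-17, 20), (9, 14)) = 26.6833

Closest pair: (-14, -14) and (-13, -10) with distance 4.1231

The closest pair is (-14, -14) and (-13, -10) with Euclidean distance 4.1231. For 6 points, brute-force pairwise comparison is shown above. For large n, the divide-and-conquer algorithm (sort by x, recurse on halves, check the dividing strip) achieves O(n log n).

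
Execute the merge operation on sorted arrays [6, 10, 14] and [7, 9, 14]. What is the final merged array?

Merging process:

Compare 6 vs 7: take 6 from left. Merged: [6]
Compare 10 vs 7: take 7 from right. Merged: [6, 7]
Compare 10 vs 9: take 9 from right. Merged: [6, 7, 9]
Compare 10 vs 14: take 10 from left. Merged: [6, 7, 9, 10]
Compare 14 vs 14: take 14 from left. Merged: [6, 7, 9, 10, 14]
Append remaining from right: [14]. Merged: [6, 7, 9, 10, 14, 14]

Final merged array: [6, 7, 9, 10, 14, 14]
Total comparisons: 5

The merged array is [6, 7, 9, 10, 14, 14], requiring 5 comparisons. The merge step runs in O(n) time where n is the total number of elements.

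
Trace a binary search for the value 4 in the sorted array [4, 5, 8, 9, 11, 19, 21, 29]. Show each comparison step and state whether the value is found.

Binary search for 4 in [4, 5, 8, 9, 11, 19, 21, 29]:

lo=0, hi=7, mid=3, arr[mid]=9 -> 9 > 4, search left half
lo=0, hi=2, mid=1, arr[mid]=5 -> 5 > 4, search left half
lo=0, hi=0, mid=0, arr[mid]=4 -> Found target at index 0!

Binary search finds 4 at index 0 after 3 comparisons. The search repeatedly halves the search space by comparing with the middle element.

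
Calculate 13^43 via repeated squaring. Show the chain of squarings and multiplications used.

Computing 13^43 by squaring (build up from 13^1; each line after the first costs one multiplication):

13^1 = 13
13^2 = (13^1)^2 = 13^2 = 169
13^4 = (13^2)^2 = 169^2 = 28561
13^5 = 13 * 13^4 = 13 * 28561 = 371293
13^10 = (13^5)^2 = 371293^2 = 137858491849
13^20 = (13^10)^2 = 137858491849^2 = 19004963774880799438801
13^21 = 13 * 13^20 = 13 * 19004963774880799438801 = 247064529073450392704413
13^42 = (13^21)^2 = 247064529073450392704413^2 = 61040881526285814362156628321386486455989674569
13^43 = 13 * 13^42 = 13 * 61040881526285814362156628321386486455989674569 = 793531459841715586708036168178024323927865769397

Result: 793531459841715586708036168178024323927865769397
Multiplications needed: 8 (8 lines after 13^1)

13^43 = 793531459841715586708036168178024323927865769397. Using exponentiation by squaring, this requires 8 multiplications. The key idea: if the exponent is even, square the half-power; if odd, multiply by the base once.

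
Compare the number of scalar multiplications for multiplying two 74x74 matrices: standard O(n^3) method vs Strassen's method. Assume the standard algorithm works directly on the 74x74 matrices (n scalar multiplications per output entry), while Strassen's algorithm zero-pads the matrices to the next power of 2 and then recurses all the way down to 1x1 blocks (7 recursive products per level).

Matrix multiplication for 74x74 matrices:

Strassen's algorithm requires power-of-2 dimensions. Pad 74x74 to 128x128 (next power of 2).

Standard algorithm: 74^3 = 405224 multiplications
Strassen's algorithm: 7^(log2(128)) = 7^7 = 823543 multiplications
Difference: 405224 - 823543 = -418319 (Strassen uses MORE here due to padding overhead — for small or just-over-power-of-2 n, padding can outweigh the per-level savings)

Standard: 405224 multiplications (74^3). Strassen: 823543 multiplications (7^7, after padding to 128x128). Strassen reduces 8 recursive multiplications to 7 at each level.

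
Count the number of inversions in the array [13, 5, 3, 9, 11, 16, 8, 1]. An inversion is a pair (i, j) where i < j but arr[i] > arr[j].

Finding inversions in [13, 5, 3, 9, 11, 16, 8, 1]:

(0, 1): arr[0]=13 > arr[1]=5
(0, 2): arr[0]=13 > arr[2]=3
(0, 3): arr[0]=13 > arr[3]=9
(0, 4): arr[0]=13 > arr[4]=11
(0, 6): arr[0]=13 > arr[6]=8
(0, 7): arr[0]=13 > arr[7]=1
(1, 2): arr[1]=5 > arr[2]=3
(1, 7): arr[1]=5 > arr[7]=1
(2, 7): arr[2]=3 > arr[7]=1
(3, 6): arr[3]=9 > arr[6]=8
(3, 7): arr[3]=9 > arr[7]=1
(4, 6): arr[4]=11 > arr[6]=8
(4, 7): arr[4]=11 > arr[7]=1
(5, 6): arr[5]=16 > arr[6]=8
(5, 7): arr[5]=16 > arr[7]=1
(6, 7): arr[6]=8 > arr[7]=1

Total inversions: 16

The array has 16 inversion(s): (0,1), (0,2), (0,3), (0,4), (0,6), (0,7), (1,2), (1,7), (2,7), (3,6), (3,7), (4,6), (4,7), (5,6), (5,7), (6,7). Each pair (i,j) satisfies i < j and arr[i] > arr[j].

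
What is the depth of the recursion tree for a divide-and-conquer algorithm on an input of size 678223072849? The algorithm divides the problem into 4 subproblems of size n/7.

For divide and conquer with division factor 7:

Problem sizes at each level:
Level 0: 678223072849
Level 1: 96889010407
Level 2: 13841287201
Level 3: 1977326743
Level 4: 282475249
Level 5: 40353607
Level 6: 5764801
Level 7: 823543
Level 8: 117649
Level 9: 16807
Level 10: 2401
Level 11: 343
Level 12: 49
Level 13: 7
Level 14: 1

The root is level 0 and the size-1 base case is level 14 (the tree spans levels 0 through 14, i.e. 15 levels counting the root), so the depth is the number of divisions: log_7(678223072849) = 14

The recursion tree depth is log_7(678223072849) = 14. At each level, the problem size is divided by 7, so it takes 14 divisions to reduce to a base case of size 1. The algorithm makes 4 recursive calls at each level.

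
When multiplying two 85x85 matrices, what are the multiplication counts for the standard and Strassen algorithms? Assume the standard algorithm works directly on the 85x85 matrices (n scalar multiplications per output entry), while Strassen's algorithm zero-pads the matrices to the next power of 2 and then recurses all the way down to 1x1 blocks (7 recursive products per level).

Matrix multiplication for 85x85 matrices:

Strassen's algorithm requires power-of-2 dimensions. Pad 85x85 to 128x128 (next power of 2).

Standard algorithm: 85^3 = 614125 multiplications
Strassen's algorithm: 7^(log2(128)) = 7^7 = 823543 multiplications
Difference: 614125 - 823543 = -209418 (Strassen uses MORE here due to padding overhead — for small or just-over-power-of-2 n, padding can outweigh the per-level savings)

Standard: 614125 multiplications (85^3). Strassen: 823543 multiplications (7^7, after padding to 128x128). Strassen reduces 8 recursive multiplications to 7 at each level.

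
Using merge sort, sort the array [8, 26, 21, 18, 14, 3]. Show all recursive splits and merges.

Merge sort trace:

Split: [8, 26, 21, 18, 14, 3] -> [8, 26, 21] and [18, 14, 3]
  Split: [8, 26, 21] -> [8] and [26, 21]
    Split: [26, 21] -> [26] and [21]
    Merge: [26] + [21] -> [21, 26]
  Merge: [8] + [21, 26] -> [8, 21, 26]
  Split: [18, 14, 3] -> [18] and [14, 3]
    Split: [14, 3] -> [14] and [3]
    Merge: [14] + [3] -> [3, 14]
  Merge: [18] + [3, 14] -> [3, 14, 18]
Merge: [8, 21, 26] + [3, 14, 18] -> [3, 8, 14, 18, 21, 26]

Final sorted array: [3, 8, 14, 18, 21, 26]

The merge sort proceeds by recursively splitting the array and merging sorted halves.
After all merges, the sorted array is [3, 8, 14, 18, 21, 26].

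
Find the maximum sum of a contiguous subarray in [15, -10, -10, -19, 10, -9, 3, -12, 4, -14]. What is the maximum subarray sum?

Using Kadane's algorithm on [15, -10, -10, -19, 10, -9, 3, -12, 4, -14]:

Scanning through the array:
Position 1 (value -10): max_ending_here = 5, max_so_far = 15
Position 2 (value -10): max_ending_here = -5, max_so_far = 15
Position 3 (value -19): max_ending_here = -19, max_so_far = 15
Position 4 (value 10): max_ending_here = 10, max_so_far = 15
Position 5 (value -9): max_ending_here = 1, max_so_far = 15
Position 6 (value 3): max_ending_here = 4, max_so_far = 15
Position 7 (value -12): max_ending_here = -8, max_so_far = 15
Position 8 (value 4): max_ending_here = 4, max_so_far = 15
Position 9 (value -14): max_ending_here = -10, max_so_far = 15

Maximum subarray: [15]
Maximum sum: 15

The maximum subarray is [15] with sum 15. This subarray runs from index 0 to index 0.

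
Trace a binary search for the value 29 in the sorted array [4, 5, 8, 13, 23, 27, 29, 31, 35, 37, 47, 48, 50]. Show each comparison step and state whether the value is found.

Binary search for 29 in [4, 5, 8, 13, 23, 27, 29, 31, 35, 37, 47, 48, 50]:

lo=0, hi=12, mid=6, arr[mid]=29 -> Found target at index 6!

Binary search finds 29 at index 6 after 1 comparisons. The search repeatedly halves the search space by comparing with the middle element.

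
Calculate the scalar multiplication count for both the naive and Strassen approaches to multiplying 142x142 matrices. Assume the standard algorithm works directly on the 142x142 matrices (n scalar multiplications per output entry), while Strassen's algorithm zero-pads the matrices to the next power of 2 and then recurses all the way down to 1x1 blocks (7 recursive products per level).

Matrix multiplication for 142x142 matrices:

Strassen's algorithm requires power-of-2 dimensions. Pad 142x142 to 256x256 (next power of 2).

Standard algorithm: 142^3 = 2863288 multiplications
Strassen's algorithm: 7^(log2(256)) = 7^8 = 5764801 multiplications
Difference: 2863288 - 5764801 = -2901513 (Strassen uses MORE here due to padding overhead — for small or just-over-power-of-2 n, padding can outweigh the per-level savings)

Standard: 2863288 multiplications (142^3). Strassen: 5764801 multiplications (7^8, after padding to 256x256). Strassen reduces 8 recursive multiplications to 7 at each level.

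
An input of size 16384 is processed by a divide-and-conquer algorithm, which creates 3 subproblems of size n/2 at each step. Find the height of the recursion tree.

For divide and conquer with division factor 2:

Problem sizes at each level:
Level 0: 16384
Level 1: 8192
Level 2: 4096
Level 3: 2048
Level 4: 1024
Level 5: 512
Level 6: 256
Level 7: 128
Level 8: 64
Level 9: 32
Level 10: 16
Level 11: 8
Level 12: 4
Level 13: 2
Level 14: 1

The root is level 0 and the size-1 base case is level 14 (the tree spans levels 0 through 14, i.e. 15 levels counting the root), so the depth is the number of divisions: log_2(16384) = 14

The recursion tree depth is log_2(16384) = 14. At each level, the problem size is divided by 2, so it takes 14 divisions to reduce to a base case of size 1. The algorithm makes 3 recursive calls at each level.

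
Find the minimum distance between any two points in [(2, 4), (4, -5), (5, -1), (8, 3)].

Computing all pairwise distances among 4 points:

d((2, 4), (4, -5)) = 9.2195
d((2, 4), (5, -1)) = 5.831
d((2, 4), (8, 3)) = 6.0828
d((4, -5), (5, -1)) = 4.1231 <-- minimum
d((4, -5), (8, 3)) = 8.9443
d((5, -1), (8, 3)) = 5.0

Closest pair: (4, -5) and (5, -1) with distance 4.1231

The closest pair is (4, -5) and (5, -1) with Euclidean distance 4.1231. For 4 points, brute-force pairwise comparison is shown above. For large n, the divide-and-conquer algorithm (sort by x, recurse on halves, check the dividing strip) achieves O(n log n).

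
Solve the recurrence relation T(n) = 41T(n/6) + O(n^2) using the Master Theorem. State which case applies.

Master Theorem for T(n) = 41T(n/6) + O(n^2):

a = 41, b = 6, c = 2
log_b(a) = log_6(41) = 2.0726

Case 1: c = 2 < log_6(41) = 2.0726
T(n) = O(n^(log_6 41))

For T(n) = 41T(n/6) + O(n^2): log_6(41) = 2.0726. This is Case 1 of the Master Theorem (c < log_b(a), work dominated by leaves), giving O(n^(log_6 41)).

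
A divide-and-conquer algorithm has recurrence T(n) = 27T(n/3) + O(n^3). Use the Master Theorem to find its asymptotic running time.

Master Theorem for T(n) = 27T(n/3) + O(n^3):

a = 27, b = 3, c = 3
log_b(a) = log_3(27) = 3.0000

Case 2: c = 3 = log_3(27) = 3.0000
T(n) = O(n^3 log n) = O(n^3 log n)

For T(n) = 27T(n/3) + O(n^3): log_3(27) = 3.0000. This is Case 2 of the Master Theorem (c = log_b(a), equal work at all levels), giving O(n^3 log n).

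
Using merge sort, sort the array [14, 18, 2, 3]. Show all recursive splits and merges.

Merge sort trace:

Split: [14, 18, 2, 3] -> [14, 18] and [2, 3]
  Split: [14, 18] -> [14] and [18]
  Merge: [14] + [18] -> [14, 18]
  Split: [2, 3] -> [2] and [3]
  Merge: [2] + [3] -> [2, 3]
Merge: [14, 18] + [2, 3] -> [2, 3, 14, 18]

Final sorted array: [2, 3, 14, 18]

The merge sort proceeds by recursively splitting the array and merging sorted halves.
After all merges, the sorted array is [2, 3, 14, 18].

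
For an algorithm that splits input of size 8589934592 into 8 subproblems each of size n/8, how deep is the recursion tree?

For divide and conquer with division factor 8:

Problem sizes at each level:
Level 0: 8589934592
Level 1: 1073741824
Level 2: 134217728
Level 3: 16777216
Level 4: 2097152
Level 5: 262144
Level 6: 32768
Level 7: 4096
Level 8: 512
Level 9: 64
Level 10: 8
Level 11: 1

The root is level 0 and the size-1 base case is level 11 (the tree spans levels 0 through 11, i.e. 12 levels counting the root), so the depth is the number of divisions: log_8(8589934592) = 11

The recursion tree depth is log_8(8589934592) = 11. At each level, the problem size is divided by 8, so it takes 11 divisions to reduce to a base case of size 1. The algorithm makes 8 recursive calls at each level.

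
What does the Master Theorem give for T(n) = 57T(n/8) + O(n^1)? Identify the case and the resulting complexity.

Master Theorem for T(n) = 57T(n/8) + O(n^1):

a = 57, b = 8, c = 1
log_b(a) = log_8(57) = 1.9443

Case 1: c = 1 < log_8(57) = 1.9443
T(n) = O(n^(log_8 57))

For T(n) = 57T(n/8) + O(n^1): log_8(57) = 1.9443. This is Case 1 of the Master Theorem (c < log_b(a), work dominated by leaves), giving O(n^(log_8 57)).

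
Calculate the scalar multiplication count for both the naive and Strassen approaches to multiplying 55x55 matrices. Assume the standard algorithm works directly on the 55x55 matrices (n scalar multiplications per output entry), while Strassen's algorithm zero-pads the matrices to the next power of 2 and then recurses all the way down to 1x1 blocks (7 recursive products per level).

Matrix multiplication for 55x55 matrices:

Strassen's algorithm requires power-of-2 dimensions. Pad 55x55 to 64x64 (next power of 2).

Standard algorithm: 55^3 = 166375 multiplications
Strassen's algorithm: 7^(log2(64)) = 7^6 = 117649 multiplications
Savings: 166375 - 117649 = 48726 multiplications

Standard: 166375 multiplications (55^3). Strassen: 117649 multiplications (7^6, after padding to 64x64). Strassen reduces 8 recursive multiplications to 7 at each level.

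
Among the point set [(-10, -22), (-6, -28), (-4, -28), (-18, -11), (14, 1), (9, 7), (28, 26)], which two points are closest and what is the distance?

Computing all pairwise distances among 7 points:

d((-10, -22), (-6, -28)) = 7.2111
d((-10, -22), (-4, -28)) = 8.4853
d((-10, -22), (-18, -11)) = 13.6015
d((-10, -22), (14, 1)) = 33.2415
d((-10, -22), (9, 7)) = 34.6699
d((-10, -22), (28, 26)) = 61.2209
d((-6, -28), (-4, -28)) = 2.0 <-- minimum
d((-6, -28), (-18, -11)) = 20.8087
d((-6, -28), (14, 1)) = 35.2278
d((-6, -28), (9, 7)) = 38.0789
d((-6, -28), (28, 26)) = 63.8122
d((-4, -28), (-18, -11)) = 22.0227
d((-4, -28), (14, 1)) = 34.1321
d((-4, -28), (9, 7)) = 37.3363
d((-4, -28), (28, 26)) = 62.7694
d((-18, -11), (14, 1)) = 34.176
d((-18, -11), (9, 7)) = 32.45
d((-18, -11), (28, 26)) = 59.0339
d((14, 1), (9, 7)) = 7.8102
d((14, 1), (28, 26)) = 28.6531
d((9, 7), (28, 26)) = 26.8701

Closest pair: (-6, -28) and (-4, -28) with distance 2.0

The closest pair is (-6, -28) and (-4, -28) with Euclidean distance 2.0. For 7 points, brute-force pairwise comparison is shown above. For large n, the divide-and-conquer algorithm (sort by x, recurse on halves, check the dividing strip) achieves O(n log n).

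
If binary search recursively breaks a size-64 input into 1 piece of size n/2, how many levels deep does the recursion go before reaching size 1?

For divide and conquer with division factor 2:

Problem sizes at each level:
Level 0: 64
Level 1: 32
Level 2: 16
Level 3: 8
Level 4: 4
Level 5: 2
Level 6: 1

The root is level 0 and the size-1 base case is level 6 (the tree spans levels 0 through 6, i.e. 7 levels counting the root), so the depth is the number of divisions: log_2(64) = 6

The recursion tree depth is log_2(64) = 6. At each level, the problem size is divided by 2, so it takes 6 divisions to reduce to a base case of size 1. The algorithm makes 1 recursive call at each level.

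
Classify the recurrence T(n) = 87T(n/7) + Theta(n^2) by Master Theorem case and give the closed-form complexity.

Master Theorem for T(n) = 87T(n/7) + O(n^2):

a = 87, b = 7, c = 2
log_b(a) = log_7(87) = 2.2950

Case 1: c = 2 < log_7(87) = 2.2950
T(n) = O(n^(log_7 87))

For T(n) = 87T(n/7) + O(n^2): log_7(87) = 2.2950. This is Case 1 of the Master Theorem (c < log_b(a), work dominated by leaves), giving O(n^(log_7 87)).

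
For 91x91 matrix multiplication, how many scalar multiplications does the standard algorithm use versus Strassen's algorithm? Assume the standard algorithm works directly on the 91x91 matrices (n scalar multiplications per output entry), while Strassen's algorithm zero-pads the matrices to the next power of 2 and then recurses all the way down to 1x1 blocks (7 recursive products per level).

Matrix multiplication for 91x91 matrices:

Strassen's algorithm requires power-of-2 dimensions. Pad 91x91 to 128x128 (next power of 2).

Standard algorithm: 91^3 = 753571 multiplications
Strassen's algorithm: 7^(log2(128)) = 7^7 = 823543 multiplications
Difference: 753571 - 823543 = -69972 (Strassen uses MORE here due to padding overhead — for small or just-over-power-of-2 n, padding can outweigh the per-level savings)

Standard: 753571 multiplications (91^3). Strassen: 823543 multiplications (7^7, after padding to 128x128). Strassen reduces 8 recursive multiplications to 7 at each level.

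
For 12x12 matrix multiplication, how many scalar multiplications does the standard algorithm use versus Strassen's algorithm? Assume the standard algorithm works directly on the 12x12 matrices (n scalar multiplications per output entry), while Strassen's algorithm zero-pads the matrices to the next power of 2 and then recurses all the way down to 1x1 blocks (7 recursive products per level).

Matrix multiplication for 12x12 matrices:

Strassen's algorithm requires power-of-2 dimensions. Pad 12x12 to 16x16 (next power of 2).

Standard algorithm: 12^3 = 1728 multiplications
Strassen's algorithm: 7^(log2(16)) = 7^4 = 2401 multiplications
Difference: 1728 - 2401 = -673 (Strassen uses MORE here due to padding overhead — for small or just-over-power-of-2 n, padding can outweigh the per-level savings)

Standard: 1728 multiplications (12^3). Strassen: 2401 multiplications (7^4, after padding to 16x16). Strassen reduces 8 recursive multiplications to 7 at each level.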